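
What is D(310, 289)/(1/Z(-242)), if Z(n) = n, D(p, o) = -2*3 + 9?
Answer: -726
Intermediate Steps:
D(p, o) = 3 (D(p, o) = -6 + 9 = 3)
D(310, 289)/(1/Z(-242)) = 3/(1/(-242)) = 3/(-1/242) = 3*(-242) = -726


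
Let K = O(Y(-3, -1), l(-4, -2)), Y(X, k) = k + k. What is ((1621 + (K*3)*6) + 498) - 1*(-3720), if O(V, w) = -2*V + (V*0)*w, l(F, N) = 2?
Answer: 5911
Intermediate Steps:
Y(X, k) = 2*k
O(V, w) = -2*V (O(V, w) = -2*V + 0*w = -2*V + 0 = -2*V)
K = 4 (K = -4*(-1) = -2*(-2) = 4)
((1621 + (K*3)*6) + 498) - 1*(-3720) = ((1621 + (4*3)*6) + 498) - 1*(-3720) = ((1621 + 12*6) + 498) + 3720 = ((1621 + 72) + 498) + 3720 = (1693 + 498) + 3720 = 2191 + 3720 = 5911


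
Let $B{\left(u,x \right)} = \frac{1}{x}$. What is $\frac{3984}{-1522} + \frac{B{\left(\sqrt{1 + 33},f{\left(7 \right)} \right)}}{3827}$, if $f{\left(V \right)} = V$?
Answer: $- \frac{53362927}{20386429} \approx -2.6176$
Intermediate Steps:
$\frac{3984}{-1522} + \frac{B{\left(\sqrt{1 + 33},f{\left(7 \right)} \right)}}{3827} = \frac{3984}{-1522} + \frac{1}{7 \cdot 3827} = 3984 \left(- \frac{1}{1522}\right) + \frac{1}{7} \cdot \frac{1}{3827} = - \frac{1992}{761} + \frac{1}{26789} = - \frac{53362927}{20386429}$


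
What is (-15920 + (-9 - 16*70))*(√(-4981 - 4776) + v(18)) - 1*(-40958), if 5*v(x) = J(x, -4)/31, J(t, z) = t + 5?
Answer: 5956363/155 - 17049*I*√9757 ≈ 38428.0 - 1.6841e+6*I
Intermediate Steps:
J(t, z) = 5 + t
v(x) = 1/31 + x/155 (v(x) = ((5 + x)/31)/5 = ((5 + x)*(1/31))/5 = (5/31 + x/31)/5 = 1/31 + x/155)
(-15920 + (-9 - 16*70))*(√(-4981 - 4776) + v(18)) - 1*(-40958) = (-15920 + (-9 - 16*70))*(√(-4981 - 4776) + (1/31 + (1/155)*18)) - 1*(-40958) = (-15920 + (-9 - 1120))*(√(-9757) + (1/31 + 18/155)) + 40958 = (-15920 - 1129)*(I*√9757 + 23/155) + 40958 = -17049*(23/155 + I*√9757) + 40958 = (-392127/155 - 17049*I*√9757) + 40958 = 5956363/155 - 17049*I*√9757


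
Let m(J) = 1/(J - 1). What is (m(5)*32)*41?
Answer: 328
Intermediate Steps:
m(J) = 1/(-1 + J)
(m(5)*32)*41 = (32/(-1 + 5))*41 = (32/4)*41 = ((¼)*32)*41 = 8*41 = 328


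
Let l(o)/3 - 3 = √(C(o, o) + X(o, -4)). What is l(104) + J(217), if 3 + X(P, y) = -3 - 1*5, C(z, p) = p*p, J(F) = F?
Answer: 226 + 3*√10805 ≈ 537.84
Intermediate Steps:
C(z, p) = p²
X(P, y) = -11 (X(P, y) = -3 + (-3 - 1*5) = -3 + (-3 - 5) = -3 - 8 = -11)
l(o) = 9 + 3*√(-11 + o²) (l(o) = 9 + 3*√(o² - 11) = 9 + 3*√(-11 + o²))
l(104) + J(217) = (9 + 3*√(-11 + 104²)) + 217 = (9 + 3*√(-11 + 10816)) + 217 = (9 + 3*√10805) + 217 = 226 + 3*√10805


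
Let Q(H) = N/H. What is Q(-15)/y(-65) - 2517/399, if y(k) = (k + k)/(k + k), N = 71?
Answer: -22028/1995 ≈ -11.042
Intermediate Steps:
y(k) = 1 (y(k) = (2*k)/((2*k)) = (2*k)*(1/(2*k)) = 1)
Q(H) = 71/H
Q(-15)/y(-65) - 2517/399 = (71/(-15))/1 - 2517/399 = (71*(-1/15))*1 - 2517*1/399 = -71/15*1 - 839/133 = -71/15 - 839/133 = -22028/1995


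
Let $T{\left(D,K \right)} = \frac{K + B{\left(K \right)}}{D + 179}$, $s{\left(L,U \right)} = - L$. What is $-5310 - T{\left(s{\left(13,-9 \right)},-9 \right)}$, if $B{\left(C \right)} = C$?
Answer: $- \frac{440721}{83} \approx -5309.9$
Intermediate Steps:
$T{\left(D,K \right)} = \frac{2 K}{179 + D}$ ($T{\left(D,K \right)} = \frac{K + K}{D + 179} = \frac{2 K}{179 + D}$)
$-5310 - T{\left(s{\left(13,-9 \right)},-9 \right)} = -5310 - 2 \left(-9\right) \frac{1}{179 - 13} = -5310 - 2 \left(-9\right) \frac{1}{166} = -5310 - - \frac{9}{83} = -5310 + \frac{9}{83} = - \frac{440721}{83}$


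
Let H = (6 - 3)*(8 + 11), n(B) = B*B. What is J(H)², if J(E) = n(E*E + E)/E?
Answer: 36767295504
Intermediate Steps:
n(B) = B²
H = 57 (H = 3*19 = 57)
J(E) = (E + E²)²/E (J(E) = (E*E + E)²/E = (E² + E)²/E = (E + E²)²/E)
J(H)² = (57*(1 + 57)²)² = (57*58²)² = (57*3364)² = 191748² = 36767295504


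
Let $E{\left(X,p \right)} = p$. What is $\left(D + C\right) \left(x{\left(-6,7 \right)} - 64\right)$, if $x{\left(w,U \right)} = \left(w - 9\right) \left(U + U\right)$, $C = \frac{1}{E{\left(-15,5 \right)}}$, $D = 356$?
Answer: $- \frac{487994}{5} \approx -97599.0$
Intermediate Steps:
$C = \frac{1}{5} \approx 0.2$
$x{\left(w,U \right)} = 2 U \left(-9 + w\right)$ ($x{\left(w,U \right)} = \left(-9 + w\right) 2 U = 2 U \left(-9 + w\right)$)
$\left(D + C\right) \left(x{\left(-6,7 \right)} - 64\right) = \left(356 + \frac{1}{5}\right) \left(2 \cdot 7 \left(-9 - 6\right) - 64\right) = \frac{1781 \left(2 \cdot 7 \left(-15\right) - 64\right)}{5} = \frac{1781 \left(-210 - 64\right)}{5} = \frac{1781}{5} \left(-274\right) = - \frac{487994}{5}$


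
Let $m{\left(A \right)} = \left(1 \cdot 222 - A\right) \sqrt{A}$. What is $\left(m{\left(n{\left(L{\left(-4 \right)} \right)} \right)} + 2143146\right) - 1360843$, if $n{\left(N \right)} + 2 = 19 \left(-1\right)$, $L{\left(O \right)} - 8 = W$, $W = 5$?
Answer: $782303 + 243 i \sqrt{21} \approx 7.823 \cdot 10^{5} + 1113.6 i$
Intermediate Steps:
$L{\left(O \right)} = 13$ ($L{\left(O \right)} = 8 + 5 = 13$)
$n{\left(N \right)} = -21$ ($n{\left(N \right)} = -2 + 19 \left(-1\right) = -2 - 19 = -21$)
$m{\left(A \right)} = \sqrt{A} \left(222 - A\right)$ ($m{\left(A \right)} = \left(222 - A\right) \sqrt{A} = \sqrt{A} \left(222 - A\right)$)
$\left(m{\left(n{\left(L{\left(-4 \right)} \right)} \right)} + 2143146\right) - 1360843 = \left(\sqrt{-21} \left(222 - -21\right) + 2143146\right) - 1360843 = \left(i \sqrt{21} \left(222 + 21\right) + 2143146\right) - 1360843 = \left(i \sqrt{21} \cdot 243 + 2143146\right) - 1360843 = \left(243 i \sqrt{21} + 2143146\right) - 1360843 = \left(2143146 + 243 i \sqrt{21}\right) - 1360843 = 782303 + 243 i \sqrt{21}$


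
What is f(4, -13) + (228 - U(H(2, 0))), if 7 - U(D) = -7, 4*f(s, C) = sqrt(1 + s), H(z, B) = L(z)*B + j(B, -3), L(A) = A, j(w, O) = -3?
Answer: 214 + sqrt(5)/4 ≈ 214.56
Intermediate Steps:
H(z, B) = -3 + B*z (H(z, B) = z*B - 3 = B*z - 3 = -3 + B*z)
f(s, C) = sqrt(1 + s)/4
U(D) = 14 (U(D) = 7 - 1*(-7) = 7 + 7 = 14)
f(4, -13) + (228 - U(H(2, 0))) = sqrt(1 + 4)/4 + (228 - 1*14) = sqrt(5)/4 + (228 - 14) = sqrt(5)/4 + 214 = 214 + sqrt(5)/4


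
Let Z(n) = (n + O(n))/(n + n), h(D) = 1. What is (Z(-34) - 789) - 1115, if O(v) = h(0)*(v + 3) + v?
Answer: -129373/68 ≈ -1902.5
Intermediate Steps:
O(v) = 3 + 2*v (O(v) = 1*(v + 3) + v = 1*(3 + v) + v = (3 + v) + v = 3 + 2*v)
Z(n) = (3 + 3*n)/(2*n) (Z(n) = (n + (3 + 2*n))/(n + n) = (3 + 3*n)/((2*n)) = (3 + 3*n)*(1/(2*n)) = (3 + 3*n)/(2*n))
(Z(-34) - 789) - 1115 = ((3/2)*(1 - 34)/(-34) - 789) - 1115 = ((3/2)*(-1/34)*(-33) - 789) - 1115 = (99/68 - 789) - 1115 = -53553/68 - 1115 = -129373/68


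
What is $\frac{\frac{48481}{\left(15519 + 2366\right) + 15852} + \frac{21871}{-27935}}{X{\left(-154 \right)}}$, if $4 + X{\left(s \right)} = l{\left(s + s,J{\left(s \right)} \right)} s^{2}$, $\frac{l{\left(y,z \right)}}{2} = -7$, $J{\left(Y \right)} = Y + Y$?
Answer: $- \frac{51371234}{26076457995555} \approx -1.97 \cdot 10^{-6}$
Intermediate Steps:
$J{\left(Y \right)} = 2 Y$
$l{\left(y,z \right)} = -14$ ($l{\left(y,z \right)} = 2 \left(-7\right) = -14$)
$X{\left(s \right)} = -4 - 14 s^{2}$
$\frac{\frac{48481}{\left(15519 + 2366\right) + 15852} + \frac{21871}{-27935}}{X{\left(-154 \right)}} = \frac{\frac{48481}{\left(15519 + 2366\right) + 15852} + \frac{21871}{-27935}}{-4 - 14 \left(-154\right)^{2}} = \frac{\frac{48481}{17885 + 15852} + 21871 \left(- \frac{1}{27935}\right)}{-4 - 332024} = \frac{\frac{48481}{33737} - \frac{21871}{27935}}{-4 - 332024} = \frac{48481 \cdot \frac{1}{33737} - \frac{21871}{27935}}{-332028} = \left(\frac{48481}{33737} - \frac{21871}{27935}\right) \left(- \frac{1}{332028}\right) = \frac{616454808}{942443095} \left(- \frac{1}{332028}\right) = - \frac{51371234}{26076457995555}$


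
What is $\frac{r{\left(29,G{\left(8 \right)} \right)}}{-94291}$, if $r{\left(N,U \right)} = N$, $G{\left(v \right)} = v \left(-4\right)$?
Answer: $- \frac{29}{94291} \approx -0.00030756$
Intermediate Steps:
$G{\left(v \right)} = - 4 v$
$\frac{r{\left(29,G{\left(8 \right)} \right)}}{-94291} = \frac{29}{-94291} = 29 \left(- \frac{1}{94291}\right) = - \frac{29}{94291}$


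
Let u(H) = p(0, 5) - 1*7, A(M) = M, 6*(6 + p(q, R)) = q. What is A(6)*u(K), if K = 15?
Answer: -78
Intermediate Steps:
p(q, R) = -6 + q/6
u(H) = -13 (u(H) = (-6 + (⅙)*0) - 1*7 = (-6 + 0) - 7 = -6 - 7 = -13)
A(6)*u(K) = 6*(-13) = -78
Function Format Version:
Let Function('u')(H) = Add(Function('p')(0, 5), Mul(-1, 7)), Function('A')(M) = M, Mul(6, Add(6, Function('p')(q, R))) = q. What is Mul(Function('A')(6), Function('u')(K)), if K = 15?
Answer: -78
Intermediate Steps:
Function('p')(q, R) = Add(-6, Mul(Rational(1, 6), q))
Function('u')(H) = -13 (Function('u')(H) = Add(Add(-6, Mul(Rational(1, 6), 0)), Mul(-1, 7)) = Add(Add(-6, 0), -7) = Add(-6, -7) = -13)
Mul(Function('A')(6), Function('u')(K)) = Mul(6, -13) = -78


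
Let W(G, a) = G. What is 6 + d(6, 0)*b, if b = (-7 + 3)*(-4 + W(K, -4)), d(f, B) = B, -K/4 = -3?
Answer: 6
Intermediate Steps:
K = 12 (K = -4*(-3) = 12)
b = -32 (b = (-7 + 3)*(-4 + 12) = -4*8 = -32)
6 + d(6, 0)*b = 6 + 0*(-32) = 6 + 0 = 6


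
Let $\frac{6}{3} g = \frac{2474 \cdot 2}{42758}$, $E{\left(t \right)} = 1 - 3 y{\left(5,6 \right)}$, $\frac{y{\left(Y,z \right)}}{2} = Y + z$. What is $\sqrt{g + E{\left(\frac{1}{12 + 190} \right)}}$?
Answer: $\frac{i \sqrt{29682560842}}{21379} \approx 8.0587 i$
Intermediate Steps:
$y{\left(Y,z \right)} = 2 Y + 2 z$ ($y{\left(Y,z \right)} = 2 \left(Y + z\right) = 2 Y + 2 z$)
$E{\left(t \right)} = -65$ ($E{\left(t \right)} = 1 - 3 \left(2 \cdot 5 + 2 \cdot 6\right) = 1 - 3 \left(10 + 12\right) = 1 - 66 = -65$)
$g = \frac{1237}{21379}$ ($g = \frac{2474 \cdot 2 \cdot \frac{1}{42758}}{2} = \frac{4948 \cdot \frac{1}{42758}}{2} = \frac{1}{2} \cdot \frac{2474}{21379} = \frac{1237}{21379} \approx 0.05786$)
$\sqrt{g + E{\left(\frac{1}{12 + 190} \right)}} = \sqrt{\frac{1237}{21379} - 65} = \sqrt{- \frac{1388398}{21379}} = \frac{i \sqrt{29682560842}}{21379}$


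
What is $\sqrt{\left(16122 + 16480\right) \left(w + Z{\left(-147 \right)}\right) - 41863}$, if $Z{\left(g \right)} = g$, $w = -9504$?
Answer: $i \sqrt{314683765} \approx 17739.0 i$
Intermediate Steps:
$\sqrt{\left(16122 + 16480\right) \left(w + Z{\left(-147 \right)}\right) - 41863} = \sqrt{\left(16122 + 16480\right) \left(-9504 - 147\right) - 41863} = \sqrt{32602 \left(-9651\right) - 41863} = \sqrt{-314641902 - 41863} = \sqrt{-314683765} = i \sqrt{314683765}$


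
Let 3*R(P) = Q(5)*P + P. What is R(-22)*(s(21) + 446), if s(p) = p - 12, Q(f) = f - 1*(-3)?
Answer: -30030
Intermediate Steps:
Q(f) = 3 + f (Q(f) = f + 3 = 3 + f)
R(P) = 3*P (R(P) = ((3 + 5)*P + P)/3 = (8*P + P)/3 = (9*P)/3 = 3*P)
s(p) = -12 + p
R(-22)*(s(21) + 446) = (3*(-22))*((-12 + 21) + 446) = -66*(9 + 446) = -66*455 = -30030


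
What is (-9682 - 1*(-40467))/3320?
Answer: 6157/664 ≈ 9.2726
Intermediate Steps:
(-9682 - 1*(-40467))/3320 = (-9682 + 40467)*(1/3320) = 30785*(1/3320) = 6157/664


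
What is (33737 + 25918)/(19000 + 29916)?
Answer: 59655/48916 ≈ 1.2195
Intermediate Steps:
(33737 + 25918)/(19000 + 29916) = 59655/48916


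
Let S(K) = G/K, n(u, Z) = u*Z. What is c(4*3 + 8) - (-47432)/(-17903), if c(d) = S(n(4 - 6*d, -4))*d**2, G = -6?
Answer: -4060978/519187 ≈ -7.8218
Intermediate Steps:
n(u, Z) = Z*u
S(K) = -6/K
c(d) = -6*d**2/(-16 + 24*d) (c(d) = (-6*(-1/(4*(4 - 6*d))))*d**2 = (-6/(-16 + 24*d))*d**2 = -6*d**2/(-16 + 24*d))
c(4*3 + 8) - (-47432)/(-17903) = -3*(4*3 + 8)**2/(-8 + 12*(4*3 + 8)) - (-47432)/(-17903) = -3*(12 + 8)**2/(-8 + 12*(12 + 8)) - (-47432)*(-1)/17903 = -3*20**2/(-8 + 12*20) - 1*47432/17903 = -3*400/(-8 + 240) - 47432/17903 = -3*400/232 - 47432/17903 = -3*400*1/232 - 47432/17903 = -150/29 - 47432/17903 = -4060978/519187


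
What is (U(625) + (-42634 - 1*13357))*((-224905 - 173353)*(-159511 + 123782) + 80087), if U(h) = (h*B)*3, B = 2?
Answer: -743360183868729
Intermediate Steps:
U(h) = 6*h (U(h) = (h*2)*3 = (2*h)*3 = 6*h)
(U(625) + (-42634 - 1*13357))*((-224905 - 173353)*(-159511 + 123782) + 80087) = (6*625 + (-42634 - 1*13357))*((-224905 - 173353)*(-159511 + 123782) + 80087) = (3750 + (-42634 - 13357))*(-398258*(-35729) + 80087) = (3750 - 55991)*(14229360082 + 80087) = -52241*14229440169 = -743360183868729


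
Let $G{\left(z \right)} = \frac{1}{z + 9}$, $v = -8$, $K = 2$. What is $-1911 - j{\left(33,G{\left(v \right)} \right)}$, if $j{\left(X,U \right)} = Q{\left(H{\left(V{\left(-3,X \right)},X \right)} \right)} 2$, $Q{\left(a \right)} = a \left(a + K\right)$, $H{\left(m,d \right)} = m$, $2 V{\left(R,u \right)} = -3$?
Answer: $- \frac{3819}{2} \approx -1909.5$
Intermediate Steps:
$V{\left(R,u \right)} = - \frac{3}{2}$ ($V{\left(R,u \right)} = \frac{1}{2} \left(-3\right) = - \frac{3}{2}$)
$Q{\left(a \right)} = a \left(2 + a\right)$ ($Q{\left(a \right)} = a \left(a + 2\right) = a \left(2 + a\right)$)
$G{\left(z \right)} = \frac{1}{9 + z}$
$j{\left(X,U \right)} = - \frac{3}{2}$ ($j{\left(X,U \right)} = - \frac{3 \left(2 - \frac{3}{2}\right)}{2} \cdot 2 = \left(- \frac{3}{2}\right) \frac{1}{2} \cdot 2 = \left(- \frac{3}{4}\right) 2 = - \frac{3}{2}$)
$-1911 - j{\left(33,G{\left(v \right)} \right)} = -1911 - - \frac{3}{2} = -1911 + \frac{3}{2} = - \frac{3819}{2}$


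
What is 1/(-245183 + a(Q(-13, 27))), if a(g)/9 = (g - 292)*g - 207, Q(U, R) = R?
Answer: -1/311441 ≈ -3.2109e-6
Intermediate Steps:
a(g) = -1863 + 9*g*(-292 + g) (a(g) = 9*((g - 292)*g - 207) = 9*((-292 + g)*g - 207) = 9*(g*(-292 + g) - 207) = 9*(-207 + g*(-292 + g)) = -1863 + 9*g*(-292 + g))
1/(-245183 + a(Q(-13, 27))) = 1/(-245183 + (-1863 - 2628*27 + 9*27²)) = 1/(-245183 + (-1863 - 70956 + 9*729)) = 1/(-245183 + (-1863 - 70956 + 6561)) = 1/(-245183 - 66258) = 1/(-311441) = -1/311441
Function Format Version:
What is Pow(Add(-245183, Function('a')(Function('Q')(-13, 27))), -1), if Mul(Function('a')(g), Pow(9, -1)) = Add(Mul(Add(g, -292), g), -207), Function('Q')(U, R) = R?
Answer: Rational(-1, 311441) ≈ -3.2109e-6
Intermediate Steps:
Function('a')(g) = Add(-1863, Mul(9, g, Add(-292, g))) (Function('a')(g) = Mul(9, Add(Mul(Add(g, -292), g), -207)) = Mul(9, Add(Mul(Add(-292, g), g), -207)) = Mul(9, Add(Mul(g, Add(-292, g)), -207)) = Mul(9, Add(-207, Mul(g, Add(-292, g)))) = Add(-1863, Mul(9, g, Add(-292, g))))
Pow(Add(-245183, Function('a')(Function('Q')(-13, 27))), -1) = Pow(Add(-245183, Add(-1863, Mul(-2628, 27), Mul(9, Pow(27, 2)))), -1) = Pow(Add(-245183, Add(-1863, -70956, Mul(9, 729))), -1) = Pow(Add(-245183, Add(-1863, -70956, 6561)), -1) = Pow(Add(-245183, -66258), -1) = Pow(-311441, -1) = Rational(-1, 311441)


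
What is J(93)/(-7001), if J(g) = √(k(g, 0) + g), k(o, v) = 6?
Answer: -3*√11/7001 ≈ -0.0014212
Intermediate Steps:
J(g) = √(6 + g)
J(93)/(-7001) = √(6 + 93)/(-7001) = √99*(-1/7001) = (3*√11)*(-1/7001) = -3*√11/7001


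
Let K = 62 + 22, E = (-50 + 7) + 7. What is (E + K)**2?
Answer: 2304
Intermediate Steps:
E = -36 (E = -43 + 7 = -36)
K = 84
(E + K)**2 = (-36 + 84)**2 = 48**2 = 2304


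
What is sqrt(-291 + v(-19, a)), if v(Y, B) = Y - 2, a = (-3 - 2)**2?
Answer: 2*I*sqrt(78) ≈ 17.664*I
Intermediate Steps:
a = 25 (a = (-5)**2 = 25)
v(Y, B) = -2 + Y
sqrt(-291 + v(-19, a)) = sqrt(-291 + (-2 - 19)) = sqrt(-291 - 21) = sqrt(-312) = 2*I*sqrt(78)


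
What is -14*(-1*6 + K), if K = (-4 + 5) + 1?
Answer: 56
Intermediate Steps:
K = 2 (K = 1 + 1 = 2)
-14*(-1*6 + K) = -14*(-1*6 + 2) = -14*(-6 + 2) = -14*(-4) = 56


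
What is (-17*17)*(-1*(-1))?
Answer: -289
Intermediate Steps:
(-17*17)*(-1*(-1)) = -289*1 = -289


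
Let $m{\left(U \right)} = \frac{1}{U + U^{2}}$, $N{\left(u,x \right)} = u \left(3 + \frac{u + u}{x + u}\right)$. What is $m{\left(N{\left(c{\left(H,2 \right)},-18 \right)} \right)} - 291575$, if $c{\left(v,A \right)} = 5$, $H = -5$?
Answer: $- \frac{6679983081}{22910} \approx -2.9158 \cdot 10^{5}$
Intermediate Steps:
$N{\left(u,x \right)} = u \left(3 + \frac{2 u}{u + x}\right)$
$m{\left(N{\left(c{\left(H,2 \right)},-18 \right)} \right)} - 291575 = \frac{1}{\frac{5 \left(3 \left(-18\right) + 5 \cdot 5\right)}{5 - 18} \left(1 + \frac{5 \left(3 \left(-18\right) + 5 \cdot 5\right)}{5 - 18}\right)} - 291575 = \frac{1}{\frac{5 \left(-54 + 25\right)}{-13} \left(1 + \frac{5 \left(-54 + 25\right)}{-13}\right)} - 291575 = \frac{1}{5 \left(- \frac{1}{13}\right) \left(-29\right) \left(1 + 5 \left(- \frac{1}{13}\right) \left(-29\right)\right)} - 291575 = \frac{1}{\frac{145}{13} \left(1 + \frac{145}{13}\right)} - 291575 = \frac{13}{145 \cdot \frac{158}{13}} - 291575 = \frac{13}{145} \cdot \frac{13}{158} - 291575 = \frac{169}{22910} - 291575 = - \frac{6679983081}{22910}$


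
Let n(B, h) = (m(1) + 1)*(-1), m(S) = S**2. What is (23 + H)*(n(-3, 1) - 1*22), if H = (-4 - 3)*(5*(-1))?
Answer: -1392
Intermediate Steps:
n(B, h) = -2 (n(B, h) = (1**2 + 1)*(-1) = (1 + 1)*(-1) = 2*(-1) = -2)
H = 35 (H = -7*(-5) = 35)
(23 + H)*(n(-3, 1) - 1*22) = (23 + 35)*(-2 - 1*22) = 58*(-2 - 22) = 58*(-24) = -1392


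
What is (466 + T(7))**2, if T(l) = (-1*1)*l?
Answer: 210681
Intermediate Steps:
T(l) = -l
(466 + T(7))**2 = (466 - 1*7)**2 = (466 - 7)**2 = 459**2 = 210681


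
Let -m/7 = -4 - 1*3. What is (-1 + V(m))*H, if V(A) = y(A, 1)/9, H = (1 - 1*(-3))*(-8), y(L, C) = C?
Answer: 256/9 ≈ 28.444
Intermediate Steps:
m = 49 (m = -7*(-4 - 1*3) = -7*(-4 - 3) = -7*(-7) = 49)
H = -32 (H = (1 + 3)*(-8) = 4*(-8) = -32)
V(A) = ⅑ (V(A) = 1/9 = 1*(⅑) = ⅑)
(-1 + V(m))*H = (-1 + ⅑)*(-32) = -8/9*(-32) = 256/9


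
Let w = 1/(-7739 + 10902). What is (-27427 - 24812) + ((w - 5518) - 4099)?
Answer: -195650527/3163 ≈ -61856.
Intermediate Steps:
w = 1/3163 ≈ 0.00031616
(-27427 - 24812) + ((w - 5518) - 4099) = (-27427 - 24812) + ((1/3163 - 5518) - 4099) = -52239 + (-17453433/3163 - 4099) = -52239 - 30418570/3163 = -195650527/3163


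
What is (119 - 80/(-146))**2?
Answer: 76160529/5329 ≈ 14292.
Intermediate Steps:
(119 - 80/(-146))**2 = (119 - 80*(-1/146))**2 = (119 + 40/73)**2 = (8727/73)**2 = 76160529/5329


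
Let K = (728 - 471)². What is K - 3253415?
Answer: -3187366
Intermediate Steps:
K = 66049 (K = 257² = 66049)
K - 3253415 = 66049 - 3253415 = -3187366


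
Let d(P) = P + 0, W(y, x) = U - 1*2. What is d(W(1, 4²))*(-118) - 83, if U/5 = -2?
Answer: 1333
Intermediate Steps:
U = -10 (U = 5*(-2) = -10)
W(y, x) = -12 (W(y, x) = -10 - 1*2 = -10 - 2 = -12)
d(P) = P
d(W(1, 4²))*(-118) - 83 = -12*(-118) - 83 = 1416 - 83 = 1333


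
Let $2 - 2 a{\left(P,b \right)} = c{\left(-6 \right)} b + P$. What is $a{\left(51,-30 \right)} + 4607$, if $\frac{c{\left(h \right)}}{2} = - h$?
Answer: $\frac{9525}{2} \approx 4762.5$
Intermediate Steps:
$c{\left(h \right)} = - 2 h$ ($c{\left(h \right)} = 2 \left(- h\right) = - 2 h$)
$a{\left(P,b \right)} = 1 - 6 b - \frac{P}{2}$ ($a{\left(P,b \right)} = 1 - \frac{\left(-2\right) \left(-6\right) b + P}{2} = 1 - \frac{12 b + P}{2} = 1 - \frac{P + 12 b}{2} = 1 - \left(\frac{P}{2} + 6 b\right) = 1 - 6 b - \frac{P}{2}$)
$a{\left(51,-30 \right)} + 4607 = \left(1 - -180 - \frac{51}{2}\right) + 4607 = \left(1 + 180 - \frac{51}{2}\right) + 4607 = \frac{311}{2} + 4607 = \frac{9525}{2}$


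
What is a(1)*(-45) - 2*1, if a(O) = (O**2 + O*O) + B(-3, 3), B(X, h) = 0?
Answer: -92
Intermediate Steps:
a(O) = 2*O**2 (a(O) = (O**2 + O*O) + 0 = (O**2 + O**2) + 0 = 2*O**2 + 0 = 2*O**2)
a(1)*(-45) - 2*1 = (2*1**2)*(-45) - 2*1 = (2*1)*(-45) - 2 = 2*(-45) - 2 = -90 - 2 = -92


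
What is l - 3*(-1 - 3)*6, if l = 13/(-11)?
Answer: 779/11 ≈ 70.818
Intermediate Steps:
l = -13/11 (l = 13*(-1/11) = -13/11 ≈ -1.1818)
l - 3*(-1 - 3)*6 = -13/11 - 3*(-1 - 3)*6 = -13/11 - (-12)*6 = -13/11 - 3*(-24) = -13/11 + 72 = 779/11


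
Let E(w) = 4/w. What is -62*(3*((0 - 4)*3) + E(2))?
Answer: 2108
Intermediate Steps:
-62*(3*((0 - 4)*3) + E(2)) = -62*(3*((0 - 4)*3) + 4/2) = -62*(3*(-4*3) + 4*(½)) = -62*(3*(-12) + 2) = -62*(-36 + 2) = -62*(-34) = 2108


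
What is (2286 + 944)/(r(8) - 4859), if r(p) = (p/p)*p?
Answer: -3230/4851 ≈ -0.66584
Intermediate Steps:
r(p) = p (r(p) = 1*p = p)
(2286 + 944)/(r(8) - 4859) = (2286 + 944)/(8 - 4859) = 3230/(-4851) = 3230*(-1/4851) = -3230/4851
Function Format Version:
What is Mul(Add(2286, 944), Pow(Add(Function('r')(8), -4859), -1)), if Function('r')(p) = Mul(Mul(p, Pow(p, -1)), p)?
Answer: Rational(-3230, 4851) ≈ -0.66584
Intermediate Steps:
Function('r')(p) = p (Function('r')(p) = Mul(1, p) = p)
Mul(Add(2286, 944), Pow(Add(Function('r')(8), -4859), -1)) = Mul(Add(2286, 944), Pow(Add(8, -4859), -1)) = Mul(3230, Pow(-4851, -1)) = Mul(3230, Rational(-1, 4851)) = Rational(-3230, 4851)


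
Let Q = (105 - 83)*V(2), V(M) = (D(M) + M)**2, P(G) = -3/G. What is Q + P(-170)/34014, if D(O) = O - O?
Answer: 169616481/1927460 ≈ 88.000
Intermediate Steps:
D(O) = 0
V(M) = M**2 (V(M) = (0 + M)**2 = M**2)
Q = 88 (Q = (105 - 83)*2**2 = 22*4 = 88)
Q + P(-170)/34014 = 88 - 3/(-170)/34014 = 88 - 3*(-1/170)*(1/34014) = 88 + (3/170)*(1/34014) = 88 + 1/1927460 = 169616481/1927460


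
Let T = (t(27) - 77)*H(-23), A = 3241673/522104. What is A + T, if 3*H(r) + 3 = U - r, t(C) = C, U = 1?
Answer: -179494727/522104 ≈ -343.79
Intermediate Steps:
H(r) = -⅔ - r/3 (H(r) = -1 + (1 - r)/3 = -1 + (⅓ - r/3) = -⅔ - r/3)
A = 3241673/522104 (A = 3241673*(1/522104) = 3241673/522104 ≈ 6.2089)
T = -350 (T = (27 - 77)*(-⅔ - ⅓*(-23)) = -50*(-⅔ + 23/3) = -50*7 = -350)
A + T = 3241673/522104 - 350 = -179494727/522104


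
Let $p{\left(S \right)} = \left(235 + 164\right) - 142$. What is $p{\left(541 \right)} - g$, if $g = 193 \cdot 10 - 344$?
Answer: $-1329$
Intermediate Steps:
$p{\left(S \right)} = 257$ ($p{\left(S \right)} = 399 - 142 = 257$)
$g = 1586$ ($g = 1930 - 344 = 1586$)
$p{\left(541 \right)} - g = 257 - 1586 = -1329$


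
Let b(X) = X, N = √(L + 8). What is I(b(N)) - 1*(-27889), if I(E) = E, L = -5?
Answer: 27889 + √3 ≈ 27891.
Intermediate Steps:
N = √3 (N = √(-5 + 8) = √3 ≈ 1.7320)
I(b(N)) - 1*(-27889) = √3 - 1*(-27889) = √3 + 27889 = 27889 + √3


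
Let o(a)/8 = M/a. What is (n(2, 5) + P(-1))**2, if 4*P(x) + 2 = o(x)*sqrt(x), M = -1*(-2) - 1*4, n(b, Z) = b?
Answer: -55/4 + 12*I ≈ -13.75 + 12.0*I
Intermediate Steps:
M = -2 (M = 2 - 4 = -2)
o(a) = -16/a (o(a) = 8*(-2/a) = -16/a)
P(x) = -1/2 - 4/sqrt(x) (P(x) = -1/2 + ((-16/x)*sqrt(x))/4 = -1/2 + (-16/sqrt(x))/4 = -1/2 - 4/sqrt(x))
(n(2, 5) + P(-1))**2 = (2 + (-1/2 - (-4)*I))**2 = (2 + (-1/2 + 4*I))**2 = (3/2 + 4*I)**2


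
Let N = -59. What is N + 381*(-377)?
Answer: -143696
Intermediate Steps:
N + 381*(-377) = -59 + 381*(-377) = -59 - 143637 = -143696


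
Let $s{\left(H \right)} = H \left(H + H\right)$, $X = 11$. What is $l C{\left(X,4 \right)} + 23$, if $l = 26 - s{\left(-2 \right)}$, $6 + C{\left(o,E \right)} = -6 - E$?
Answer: $-265$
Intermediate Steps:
$C{\left(o,E \right)} = -12 - E$ ($C{\left(o,E \right)} = -6 - \left(6 + E\right) = -12 - E$)
$s{\left(H \right)} = 2 H^{2}$ ($s{\left(H \right)} = H 2 H = 2 H^{2}$)
$l = 18$ ($l = 26 - 2 \left(-2\right)^{2} = 26 - 2 \cdot 4 = 26 - 8 = 18$)
$l C{\left(X,4 \right)} + 23 = 18 \left(-12 - 4\right) + 23 = 18 \left(-16\right) + 23 = -288 + 23 = -265$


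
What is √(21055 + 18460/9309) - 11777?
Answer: -11777 + √1824745106595/9309 ≈ -11632.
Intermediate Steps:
√(21055 + 18460/9309) - 11777 = √(196019455/9309) - 11777 = √1824745106595/9309 - 11777 = -11777 + √1824745106595/9309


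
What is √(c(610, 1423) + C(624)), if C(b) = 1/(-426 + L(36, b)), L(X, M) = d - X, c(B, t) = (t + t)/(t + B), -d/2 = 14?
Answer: 3*√3145518590/142310 ≈ 1.1823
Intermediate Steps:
d = -28 (d = -2*14 = -28)
c(B, t) = 2*t/(B + t) (c(B, t) = (2*t)/(B + t) = 2*t/(B + t))
L(X, M) = -28 - X
C(b) = -1/490 (C(b) = 1/(-426 + (-28 - 1*36)) = 1/(-426 + (-28 - 36)) = 1/(-426 - 64) = 1/(-490) = -1/490)
√(c(610, 1423) + C(624)) = √(2*1423/(610 + 1423) - 1/490) = √(2*1423/2033 - 1/490) = √(2*1423*(1/2033) - 1/490) = √(2846/2033 - 1/490) = √(1392507/996170) = 3*√3145518590/142310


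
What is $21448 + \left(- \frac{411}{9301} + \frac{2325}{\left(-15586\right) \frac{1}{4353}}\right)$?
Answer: $\frac{3015078329857}{144965386} \approx 20799.0$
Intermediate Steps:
$21448 + \left(- \frac{411}{9301} + \frac{2325}{\left(-15586\right) \frac{1}{4353}}\right) = 21448 + \left(\left(-411\right) \frac{1}{9301} + \frac{2325}{\left(-15586\right) \frac{1}{4353}}\right) = 21448 + \left(- \frac{411}{9301} + \frac{2325}{- \frac{15586}{4353}}\right) = 21448 + \left(- \frac{411}{9301} + 2325 \left(- \frac{4353}{15586}\right)\right) = 21448 - \frac{94139269071}{144965386} = \frac{3015078329857}{144965386}$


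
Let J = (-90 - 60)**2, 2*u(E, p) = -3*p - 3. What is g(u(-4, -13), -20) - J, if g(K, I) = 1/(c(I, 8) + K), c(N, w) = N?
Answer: -45001/2 ≈ -22501.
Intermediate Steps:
u(E, p) = -3/2 - 3*p/2 (u(E, p) = (-3*p - 3)/2 = (-3 - 3*p)/2 = -3/2 - 3*p/2)
g(K, I) = 1/(I + K)
J = 22500 (J = (-150)**2 = 22500)
g(u(-4, -13), -20) - J = 1/(-20 + (-3/2 - 3/2*(-13))) - 1*22500 = 1/(-20 + (-3/2 + 39/2)) - 22500 = 1/(-20 + 18) - 22500 = 1/(-2) - 22500 = -1/2 - 22500 = -45001/2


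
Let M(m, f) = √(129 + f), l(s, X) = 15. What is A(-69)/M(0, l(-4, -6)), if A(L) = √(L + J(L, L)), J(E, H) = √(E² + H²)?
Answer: √(-69 + 69*√2)/12 ≈ 0.44551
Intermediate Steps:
A(L) = √(L + √2*√(L²)) (A(L) = √(L + √(L² + L²)) = √(L + √(2*L²)) = √(L + √2*√(L²)))
A(-69)/M(0, l(-4, -6)) = √(-69 + √2*√((-69)²))/(√(129 + 15)) = √(-69 + √2*√4761)/(√144) = √(-69 + √2*69)/12 = √(-69 + 69*√2)*(1/12) = √(-69 + 69*√2)/12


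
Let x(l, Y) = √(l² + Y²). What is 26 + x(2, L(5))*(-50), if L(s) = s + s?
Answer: 26 - 100*√26 ≈ -483.90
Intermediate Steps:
L(s) = 2*s
x(l, Y) = √(Y² + l²)
26 + x(2, L(5))*(-50) = 26 + √((2*5)² + 2²)*(-50) = 26 + √(10² + 4)*(-50) = 26 + √(100 + 4)*(-50) = 26 + √104*(-50) = 26 + (2*√26)*(-50) = 26 - 100*√26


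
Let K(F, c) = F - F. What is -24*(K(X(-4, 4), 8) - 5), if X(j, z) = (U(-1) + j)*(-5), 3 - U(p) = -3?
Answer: 120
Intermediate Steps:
U(p) = 6 (U(p) = 3 - 1*(-3) = 3 + 3 = 6)
X(j, z) = -30 - 5*j (X(j, z) = (6 + j)*(-5) = -30 - 5*j)
K(F, c) = 0
-24*(K(X(-4, 4), 8) - 5) = -24*(0 - 5) = -24*(-5) = 120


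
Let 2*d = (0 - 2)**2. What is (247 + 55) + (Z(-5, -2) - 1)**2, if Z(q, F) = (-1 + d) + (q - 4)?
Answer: 383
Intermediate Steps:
d = 2 (d = (0 - 2)**2/2 = (1/2)*(-2)**2 = (1/2)*4 = 2)
Z(q, F) = -3 + q (Z(q, F) = (-1 + 2) + (q - 4) = 1 + (-4 + q) = -3 + q)
(247 + 55) + (Z(-5, -2) - 1)**2 = (247 + 55) + ((-3 - 5) - 1)**2 = 302 + (-8 - 1)**2 = 302 + (-9)**2 = 302 + 81 = 383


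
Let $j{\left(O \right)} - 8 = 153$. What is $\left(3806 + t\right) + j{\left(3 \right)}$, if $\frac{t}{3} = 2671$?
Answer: $11980$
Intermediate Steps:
$j{\left(O \right)} = 161$ ($j{\left(O \right)} = 8 + 153 = 161$)
$t = 8013$ ($t = 3 \cdot 2671 = 8013$)
$\left(3806 + t\right) + j{\left(3 \right)} = \left(3806 + 8013\right) + 161 = 11819 + 161 = 11980$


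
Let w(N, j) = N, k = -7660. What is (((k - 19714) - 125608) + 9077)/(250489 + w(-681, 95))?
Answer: -143905/249808 ≈ -0.57606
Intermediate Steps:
(((k - 19714) - 125608) + 9077)/(250489 + w(-681, 95)) = (((-7660 - 19714) - 125608) + 9077)/(250489 - 681) = ((-27374 - 125608) + 9077)/249808 = (-152982 + 9077)*(1/249808) = -143905*1/249808 = -143905/249808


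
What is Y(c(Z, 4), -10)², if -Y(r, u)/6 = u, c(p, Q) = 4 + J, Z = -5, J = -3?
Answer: 3600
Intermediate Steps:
c(p, Q) = 1 (c(p, Q) = 4 - 3 = 1)
Y(r, u) = -6*u
Y(c(Z, 4), -10)² = (-6*(-10))² = 60² = 3600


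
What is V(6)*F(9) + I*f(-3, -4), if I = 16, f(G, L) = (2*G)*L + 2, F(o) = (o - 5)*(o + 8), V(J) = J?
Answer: 824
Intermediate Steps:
F(o) = (-5 + o)*(8 + o)
f(G, L) = 2 + 2*G*L (f(G, L) = 2*G*L + 2 = 2 + 2*G*L)
V(6)*F(9) + I*f(-3, -4) = 6*(-40 + 9² + 3*9) + 16*(2 + 2*(-3)*(-4)) = 6*(-40 + 81 + 27) + 16*(2 + 24) = 6*68 + 16*26 = 408 + 416 = 824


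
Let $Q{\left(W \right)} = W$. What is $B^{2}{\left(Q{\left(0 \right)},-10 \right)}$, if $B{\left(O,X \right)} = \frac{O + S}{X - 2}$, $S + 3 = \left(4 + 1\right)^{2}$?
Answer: $\frac{121}{36} \approx 3.3611$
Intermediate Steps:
$S = 22$ ($S = -3 + \left(4 + 1\right)^{2} = -3 + 5^{2} = -3 + 25 = 22$)
$B{\left(O,X \right)} = \frac{22 + O}{-2 + X}$ ($B{\left(O,X \right)} = \frac{O + 22}{X - 2} = \frac{22 + O}{-2 + X}$)
$B^{2}{\left(Q{\left(0 \right)},-10 \right)} = \left(\frac{22 + 0}{-2 - 10}\right)^{2} = \left(\frac{1}{-12} \cdot 22\right)^{2} = \left(\left(- \frac{1}{12}\right) 22\right)^{2} = \left(- \frac{11}{6}\right)^{2} = \frac{121}{36}$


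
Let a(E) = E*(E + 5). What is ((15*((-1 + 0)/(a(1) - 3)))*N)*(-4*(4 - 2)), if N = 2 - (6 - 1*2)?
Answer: -80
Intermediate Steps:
a(E) = E*(5 + E)
N = -2 (N = 2 - (6 - 2) = 2 - 1*4 = 2 - 4 = -2)
((15*((-1 + 0)/(a(1) - 3)))*N)*(-4*(4 - 2)) = ((15*((-1 + 0)/(1*(5 + 1) - 3)))*(-2))*(-4*(4 - 2)) = ((15*(-1/(1*6 - 3)))*(-2))*(-4*2) = ((15*(-1/(6 - 3)))*(-2))*(-8) = ((15*(-1/3))*(-2))*(-8) = ((15*(-1*⅓))*(-2))*(-8) = ((15*(-⅓))*(-2))*(-8) = -5*(-2)*(-8) = 10*(-8) = -80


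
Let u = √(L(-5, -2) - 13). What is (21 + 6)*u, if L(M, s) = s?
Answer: 27*I*√15 ≈ 104.57*I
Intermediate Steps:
u = I*√15 (u = √(-2 - 13) = √(-15) = I*√15 ≈ 3.873*I)
(21 + 6)*u = (21 + 6)*(I*√15) = 27*(I*√15) = 27*I*√15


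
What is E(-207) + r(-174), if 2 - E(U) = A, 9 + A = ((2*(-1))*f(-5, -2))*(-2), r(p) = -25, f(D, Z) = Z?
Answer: -6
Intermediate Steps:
A = -17 (A = -9 + ((2*(-1))*(-2))*(-2) = -9 - 2*(-2)*(-2) = -9 + 4*(-2) = -9 - 8 = -17)
E(U) = 19 (E(U) = 2 - 1*(-17) = 2 + 17 = 19)
E(-207) + r(-174) = 19 - 25 = -6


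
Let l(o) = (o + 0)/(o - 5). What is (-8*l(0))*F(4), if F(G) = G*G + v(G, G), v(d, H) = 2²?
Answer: 0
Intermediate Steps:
v(d, H) = 4
l(o) = o/(-5 + o)
F(G) = 4 + G² (F(G) = G*G + 4 = G² + 4 = 4 + G²)
(-8*l(0))*F(4) = (-0/(-5 + 0))*(4 + 4²) = (-0/(-5))*(4 + 16) = -0*(-1)/5*20 = -8*0*20 = 0*20 = 0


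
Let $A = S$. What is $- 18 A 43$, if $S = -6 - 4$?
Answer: $7740$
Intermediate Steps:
$S = -10$
$A = -10$
$- 18 A 43 = \left(-18\right) \left(-10\right) 43 = 180 \cdot 43 = 7740$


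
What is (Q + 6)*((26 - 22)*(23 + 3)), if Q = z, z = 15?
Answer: 2184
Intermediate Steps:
Q = 15
(Q + 6)*((26 - 22)*(23 + 3)) = (15 + 6)*((26 - 22)*(23 + 3)) = 21*(4*26) = 21*104 = 2184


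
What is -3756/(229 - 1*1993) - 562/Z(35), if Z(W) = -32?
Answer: 46315/2352 ≈ 19.692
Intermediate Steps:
-3756/(229 - 1*1993) - 562/Z(35) = -3756/(229 - 1*1993) - 562/(-32) = -3756/(229 - 1993) - 562*(-1/32) = -3756/(-1764) + 281/16 = -3756*(-1/1764) + 281/16 = 313/147 + 281/16 = 46315/2352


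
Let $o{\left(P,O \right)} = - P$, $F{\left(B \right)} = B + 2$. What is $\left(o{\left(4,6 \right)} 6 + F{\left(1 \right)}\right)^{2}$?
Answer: $441$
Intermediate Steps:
$F{\left(B \right)} = 2 + B$
$\left(o{\left(4,6 \right)} 6 + F{\left(1 \right)}\right)^{2} = \left(\left(-1\right) 4 \cdot 6 + \left(2 + 1\right)\right)^{2} = \left(\left(-4\right) 6 + 3\right)^{2} = \left(-24 + 3\right)^{2} = \left(-21\right)^{2} = 441$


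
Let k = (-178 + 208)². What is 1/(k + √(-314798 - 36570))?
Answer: 225/290342 - I*√87842/580684 ≈ 0.00077495 - 0.0005104*I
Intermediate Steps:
k = 900 (k = 30² = 900)
1/(k + √(-314798 - 36570)) = 1/(900 + √(-314798 - 36570)) = 1/(900 + √(-351368)) = 1/(900 + 2*I*√87842)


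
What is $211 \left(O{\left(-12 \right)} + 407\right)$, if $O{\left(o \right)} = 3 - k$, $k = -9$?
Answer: $88409$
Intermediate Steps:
$O{\left(o \right)} = 12$ ($O{\left(o \right)} = 3 - -9 = 3 + 9 = 12$)
$211 \left(O{\left(-12 \right)} + 407\right) = 211 \left(12 + 407\right) = 211 \cdot 419 = 88409$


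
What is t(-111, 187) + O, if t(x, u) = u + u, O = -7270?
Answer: -6896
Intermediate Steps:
t(x, u) = 2*u
t(-111, 187) + O = 2*187 - 7270 = 374 - 7270 = -6896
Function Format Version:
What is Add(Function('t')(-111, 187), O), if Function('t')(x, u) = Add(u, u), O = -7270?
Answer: -6896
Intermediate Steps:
Function('t')(x, u) = Mul(2, u)
Add(Function('t')(-111, 187), O) = Add(Mul(2, 187), -7270) = Add(374, -7270) = -6896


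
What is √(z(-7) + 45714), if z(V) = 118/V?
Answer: 2*√559790/7 ≈ 213.77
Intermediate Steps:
√(z(-7) + 45714) = √(118/(-7) + 45714) = √(118*(-⅐) + 45714) = √(-118/7 + 45714) = √(319880/7) = 2*√559790/7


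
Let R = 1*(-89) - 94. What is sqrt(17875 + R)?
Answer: 2*sqrt(4423) ≈ 133.01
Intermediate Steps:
R = -183 (R = -89 - 94 = -183)
sqrt(17875 + R) = sqrt(17875 - 183) = sqrt(17692) = 2*sqrt(4423)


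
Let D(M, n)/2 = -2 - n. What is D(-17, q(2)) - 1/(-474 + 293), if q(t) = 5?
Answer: -2533/181 ≈ -13.994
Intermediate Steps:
D(M, n) = -4 - 2*n (D(M, n) = 2*(-2 - n) = -4 - 2*n)
D(-17, q(2)) - 1/(-474 + 293) = (-4 - 2*5) - 1/(-474 + 293) = (-4 - 10) - 1/(-181) = -14 - 1*(-1/181) = -14 + 1/181 = -2533/181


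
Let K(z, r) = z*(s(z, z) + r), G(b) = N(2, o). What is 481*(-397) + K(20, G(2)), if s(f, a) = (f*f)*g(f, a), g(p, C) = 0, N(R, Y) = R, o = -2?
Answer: -190917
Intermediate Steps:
G(b) = 2
s(f, a) = 0 (s(f, a) = (f*f)*0 = f²*0 = 0)
K(z, r) = r*z (K(z, r) = z*(0 + r) = z*r = r*z)
481*(-397) + K(20, G(2)) = 481*(-397) + 2*20 = -190957 + 40 = -190917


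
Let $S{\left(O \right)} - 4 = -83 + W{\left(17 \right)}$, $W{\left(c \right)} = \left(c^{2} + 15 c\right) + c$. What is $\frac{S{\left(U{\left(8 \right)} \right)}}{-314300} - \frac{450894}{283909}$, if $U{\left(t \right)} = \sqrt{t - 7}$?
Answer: $- \frac{70926414169}{44616299350} \approx -1.5897$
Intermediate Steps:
$W{\left(c \right)} = c^{2} + 16 c$
$U{\left(t \right)} = \sqrt{-7 + t}$
$S{\left(O \right)} = 482$ ($S{\left(O \right)} = 4 - \left(83 - 17 \left(16 + 17\right)\right) = 4 + \left(-83 + 17 \cdot 33\right) = 4 + \left(-83 + 561\right) = 4 + 478 = 482$)
$\frac{S{\left(U{\left(8 \right)} \right)}}{-314300} - \frac{450894}{283909} = \frac{482}{-314300} - \frac{450894}{283909} = 482 \left(- \frac{1}{314300}\right) - \frac{450894}{283909} = - \frac{241}{157150} - \frac{450894}{283909} = - \frac{70926414169}{44616299350}$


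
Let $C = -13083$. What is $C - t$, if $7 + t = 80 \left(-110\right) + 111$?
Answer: $-4387$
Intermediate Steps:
$t = -8696$ ($t = -7 + \left(80 \left(-110\right) + 111\right) = -7 + \left(-8800 + 111\right) = -7 - 8689 = -8696$)
$C - t = -13083 - -8696 = -13083 + 8696 = -4387$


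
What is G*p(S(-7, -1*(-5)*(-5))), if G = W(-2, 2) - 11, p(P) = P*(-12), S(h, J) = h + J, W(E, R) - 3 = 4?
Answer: -1536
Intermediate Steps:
W(E, R) = 7 (W(E, R) = 3 + 4 = 7)
S(h, J) = J + h
p(P) = -12*P
G = -4 (G = 7 - 11 = -4)
G*p(S(-7, -1*(-5)*(-5))) = -(-48)*(-1*(-5)*(-5) - 7) = -(-48)*(5*(-5) - 7) = -(-48)*(-25 - 7) = -(-48)*(-32) = -4*384 = -1536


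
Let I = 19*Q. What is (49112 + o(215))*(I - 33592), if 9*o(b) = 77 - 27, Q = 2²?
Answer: -1646223992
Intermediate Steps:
Q = 4
I = 76 (I = 19*4 = 76)
o(b) = 50/9 (o(b) = (77 - 27)/9 = (⅑)*50 = 50/9)
(49112 + o(215))*(I - 33592) = (49112 + 50/9)*(76 - 33592) = (442058/9)*(-33516) = -1646223992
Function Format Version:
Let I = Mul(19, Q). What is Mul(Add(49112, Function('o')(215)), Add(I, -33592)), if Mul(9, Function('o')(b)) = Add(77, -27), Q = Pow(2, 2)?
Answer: -1646223992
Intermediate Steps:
Q = 4
I = 76 (I = Mul(19, 4) = 76)
Function('o')(b) = Rational(50, 9) (Function('o')(b) = Mul(Rational(1, 9), Add(77, -27)) = Mul(Rational(1, 9), 50) = Rational(50, 9))
Mul(Add(49112, Function('o')(215)), Add(I, -33592)) = Mul(Add(49112, Rational(50, 9)), Add(76, -33592)) = Mul(Rational(442058, 9), -33516) = -1646223992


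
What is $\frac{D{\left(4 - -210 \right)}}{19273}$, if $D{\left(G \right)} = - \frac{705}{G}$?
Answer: $- \frac{705}{4124422} \approx -0.00017093$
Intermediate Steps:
$\frac{D{\left(4 - -210 \right)}}{19273} = \frac{\left(-705\right) \frac{1}{4 - -210}}{19273} = - \frac{705}{4 + 210} \cdot \frac{1}{19273} = - \frac{705}{214} \cdot \frac{1}{19273} = \left(-705\right) \frac{1}{214} \cdot \frac{1}{19273} = \left(- \frac{705}{214}\right) \frac{1}{19273} = - \frac{705}{4124422}$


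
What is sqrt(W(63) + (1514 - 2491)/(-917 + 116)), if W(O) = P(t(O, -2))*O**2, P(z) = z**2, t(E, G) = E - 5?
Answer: sqrt(951830568877)/267 ≈ 3654.0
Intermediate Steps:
t(E, G) = -5 + E
W(O) = O**2*(-5 + O)**2 (W(O) = (-5 + O)**2*O**2 = O**2*(-5 + O)**2)
sqrt(W(63) + (1514 - 2491)/(-917 + 116)) = sqrt(63**2*(-5 + 63)**2 + (1514 - 2491)/(-917 + 116)) = sqrt(3969*58**2 - 977/(-801)) = sqrt(3969*3364 - 977*(-1/801)) = sqrt(13351716 + 977/801) = sqrt(10694725493/801) = sqrt(951830568877)/267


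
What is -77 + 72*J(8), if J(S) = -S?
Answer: -653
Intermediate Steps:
-77 + 72*J(8) = -77 + 72*(-1*8) = -77 + 72*(-8) = -77 - 576 = -653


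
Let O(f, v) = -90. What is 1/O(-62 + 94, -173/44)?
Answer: -1/90 ≈ -0.011111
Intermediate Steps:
1/O(-62 + 94, -173/44) = 1/(-90) = -1/90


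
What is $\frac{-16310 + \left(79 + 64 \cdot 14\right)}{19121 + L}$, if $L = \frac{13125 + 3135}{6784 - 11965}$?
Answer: $- \frac{26483545}{33016547} \approx -0.80213$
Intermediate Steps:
$L = - \frac{5420}{1727}$ ($L = \frac{16260}{-5181} = 16260 \left(- \frac{1}{5181}\right) = - \frac{5420}{1727} \approx -3.1384$)
$\frac{-16310 + \left(79 + 64 \cdot 14\right)}{19121 + L} = \frac{-16310 + \left(79 + 64 \cdot 14\right)}{19121 - \frac{5420}{1727}} = \frac{-16310 + \left(79 + 896\right)}{\frac{33016547}{1727}} = \left(-16310 + 975\right) \frac{1727}{33016547} = \left(-15335\right) \frac{1727}{33016547} = - \frac{26483545}{33016547}$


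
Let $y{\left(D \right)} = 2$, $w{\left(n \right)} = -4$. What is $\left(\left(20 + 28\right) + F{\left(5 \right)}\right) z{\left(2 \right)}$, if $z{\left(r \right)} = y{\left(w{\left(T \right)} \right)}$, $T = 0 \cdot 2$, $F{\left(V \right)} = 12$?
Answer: $120$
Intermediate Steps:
$T = 0$
$z{\left(r \right)} = 2$
$\left(\left(20 + 28\right) + F{\left(5 \right)}\right) z{\left(2 \right)} = \left(\left(20 + 28\right) + 12\right) 2 = \left(48 + 12\right) 2 = 60 \cdot 2 = 120$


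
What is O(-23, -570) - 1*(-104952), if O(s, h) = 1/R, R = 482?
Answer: 50586865/482 ≈ 1.0495e+5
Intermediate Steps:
O(s, h) = 1/482
O(-23, -570) - 1*(-104952) = 1/482 - 1*(-104952) = 1/482 + 104952 = 50586865/482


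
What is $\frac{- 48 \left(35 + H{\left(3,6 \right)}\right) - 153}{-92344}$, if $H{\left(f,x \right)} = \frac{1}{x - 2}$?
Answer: $\frac{1845}{92344} \approx 0.01998$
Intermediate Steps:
$H{\left(f,x \right)} = \frac{1}{-2 + x}$
$\frac{- 48 \left(35 + H{\left(3,6 \right)}\right) - 153}{-92344} = \frac{- 48 \left(35 + \frac{1}{-2 + 6}\right) - 153}{-92344} = \left(- 48 \left(35 + \frac{1}{4}\right) - 153\right) \left(- \frac{1}{92344}\right) = \left(\left(-48\right) \frac{141}{4} - 153\right) \left(- \frac{1}{92344}\right) = \left(-1692 - 153\right) \left(- \frac{1}{92344}\right) = \left(-1845\right) \left(- \frac{1}{92344}\right) = \frac{1845}{92344}$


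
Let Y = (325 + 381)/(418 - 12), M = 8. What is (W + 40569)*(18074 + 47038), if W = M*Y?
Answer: 536414208072/203 ≈ 2.6424e+9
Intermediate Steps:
Y = 353/203 (Y = 706/406 = 706*(1/406) = 353/203 ≈ 1.7389)
W = 2824/203 (W = 8*(353/203) = 2824/203 ≈ 13.911)
(W + 40569)*(18074 + 47038) = (2824/203 + 40569)*(18074 + 47038) = (8238331/203)*65112 = 536414208072/203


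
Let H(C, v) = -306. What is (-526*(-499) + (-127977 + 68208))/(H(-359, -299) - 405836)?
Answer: -202705/406142 ≈ -0.49910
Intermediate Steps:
(-526*(-499) + (-127977 + 68208))/(H(-359, -299) - 405836) = (-526*(-499) + (-127977 + 68208))/(-306 - 405836) = (262474 - 59769)/(-406142) = 202705*(-1/406142) = -202705/406142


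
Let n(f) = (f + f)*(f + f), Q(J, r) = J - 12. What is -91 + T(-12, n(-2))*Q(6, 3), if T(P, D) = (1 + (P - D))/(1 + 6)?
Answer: -475/7 ≈ -67.857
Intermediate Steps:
Q(J, r) = -12 + J
n(f) = 4*f² (n(f) = (2*f)*(2*f) = 4*f²)
T(P, D) = ⅐ - D/7 + P/7 (T(P, D) = (1 + P - D)/7 = (1 + P - D)*(⅐) = ⅐ - D/7 + P/7)
-91 + T(-12, n(-2))*Q(6, 3) = -91 + (⅐ - 4*(-2)²/7 + (⅐)*(-12))*(-12 + 6) = -91 + (⅐ - 4*4/7 - 12/7)*(-6) = -91 + (⅐ - ⅐*16 - 12/7)*(-6) = -91 + (⅐ - 16/7 - 12/7)*(-6) = -91 - 27/7*(-6) = -91 + 162/7 = -475/7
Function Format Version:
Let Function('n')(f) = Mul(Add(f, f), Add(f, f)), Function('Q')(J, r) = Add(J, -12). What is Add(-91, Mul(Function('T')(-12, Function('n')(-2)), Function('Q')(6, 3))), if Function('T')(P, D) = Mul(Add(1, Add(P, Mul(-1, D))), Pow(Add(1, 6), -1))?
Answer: Rational(-475, 7) ≈ -67.857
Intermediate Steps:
Function('Q')(J, r) = Add(-12, J)
Function('n')(f) = Mul(4, Pow(f, 2)) (Function('n')(f) = Mul(Mul(2, f), Mul(2, f)) = Mul(4, Pow(f, 2)))
Function('T')(P, D) = Add(Rational(1, 7), Mul(Rational(-1, 7), D), Mul(Rational(1, 7), P)) (Function('T')(P, D) = Mul(Add(1, P, Mul(-1, D)), Pow(7, -1)) = Mul(Add(1, P, Mul(-1, D)), Rational(1, 7)) = Add(Rational(1, 7), Mul(Rational(-1, 7), D), Mul(Rational(1, 7), P)))
Add(-91, Mul(Function('T')(-12, Function('n')(-2)), Function('Q')(6, 3))) = Add(-91, Mul(Add(Rational(1, 7), Mul(Rational(-1, 7), Mul(4, Pow(-2, 2))), Mul(Rational(1, 7), -12)), Add(-12, 6))) = Add(-91, Mul(Add(Rational(1, 7), Mul(Rational(-1, 7), Mul(4, 4)), Rational(-12, 7)), -6)) = Add(-91, Mul(Add(Rational(1, 7), Mul(Rational(-1, 7), 16), Rational(-12, 7)), -6)) = Add(-91, Mul(Add(Rational(1, 7), Rational(-16, 7), Rational(-12, 7)), -6)) = Add(-91, Mul(Rational(-27, 7), -6)) = Add(-91, Rational(162, 7)) = Rational(-475, 7)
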